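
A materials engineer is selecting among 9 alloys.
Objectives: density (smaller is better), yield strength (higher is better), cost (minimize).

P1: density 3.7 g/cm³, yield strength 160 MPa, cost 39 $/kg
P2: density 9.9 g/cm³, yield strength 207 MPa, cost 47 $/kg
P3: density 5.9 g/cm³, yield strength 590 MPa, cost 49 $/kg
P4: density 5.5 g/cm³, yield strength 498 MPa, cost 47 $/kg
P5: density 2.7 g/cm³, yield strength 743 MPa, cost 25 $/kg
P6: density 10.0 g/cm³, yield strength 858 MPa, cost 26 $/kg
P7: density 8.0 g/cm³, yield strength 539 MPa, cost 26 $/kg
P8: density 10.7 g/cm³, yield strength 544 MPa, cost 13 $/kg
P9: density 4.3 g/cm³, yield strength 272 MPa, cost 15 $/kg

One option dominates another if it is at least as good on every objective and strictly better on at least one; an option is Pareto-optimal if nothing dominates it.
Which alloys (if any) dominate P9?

none

P1: worse on yield strength (160 vs 272).
P2: worse on density (9.9 vs 4.3).
P3: worse on density (5.9 vs 4.3).
P4: worse on density (5.5 vs 4.3).
P5: worse on cost (25 vs 15).
P6: worse on density (10.0 vs 4.3).
P7: worse on density (8.0 vs 4.3).
P8: worse on density (10.7 vs 4.3).
No option dominates P9.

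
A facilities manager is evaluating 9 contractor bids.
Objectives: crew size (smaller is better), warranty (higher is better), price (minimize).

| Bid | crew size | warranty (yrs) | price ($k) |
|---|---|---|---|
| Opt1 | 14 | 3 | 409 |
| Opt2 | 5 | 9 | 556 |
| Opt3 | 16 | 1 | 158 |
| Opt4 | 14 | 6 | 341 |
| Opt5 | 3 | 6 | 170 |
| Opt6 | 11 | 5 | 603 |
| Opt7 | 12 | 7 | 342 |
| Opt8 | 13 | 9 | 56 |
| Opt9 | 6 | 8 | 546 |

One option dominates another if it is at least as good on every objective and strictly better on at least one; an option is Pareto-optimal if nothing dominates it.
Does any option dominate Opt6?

Opt2 vs Opt6: crew size 5≤11, warranty 9≥5, price 556≤603 — Opt2 is at least as good on every objective and strictly better on at least one, so Opt2 dominates Opt6.

Yes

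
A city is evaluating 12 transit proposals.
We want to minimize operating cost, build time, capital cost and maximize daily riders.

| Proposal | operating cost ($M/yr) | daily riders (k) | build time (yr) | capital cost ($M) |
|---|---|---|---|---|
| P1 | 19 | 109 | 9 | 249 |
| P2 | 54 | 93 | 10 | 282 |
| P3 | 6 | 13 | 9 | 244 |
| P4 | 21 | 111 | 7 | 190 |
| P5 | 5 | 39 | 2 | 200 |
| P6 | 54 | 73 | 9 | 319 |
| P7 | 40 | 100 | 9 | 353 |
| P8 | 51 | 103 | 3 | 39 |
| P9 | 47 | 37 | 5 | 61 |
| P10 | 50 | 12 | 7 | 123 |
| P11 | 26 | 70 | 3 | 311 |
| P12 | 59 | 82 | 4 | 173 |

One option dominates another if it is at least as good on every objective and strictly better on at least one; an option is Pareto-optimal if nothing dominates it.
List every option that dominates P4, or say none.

P1: worse on daily riders (109 vs 111).
P2: worse on operating cost (54 vs 21).
P3: worse on daily riders (13 vs 111).
P5: worse on daily riders (39 vs 111).
P6: worse on operating cost (54 vs 21).
P7: worse on operating cost (40 vs 21).
P8: worse on operating cost (51 vs 21).
P9: worse on operating cost (47 vs 21).
P10: worse on operating cost (50 vs 21).
P11: worse on operating cost (26 vs 21).
P12: worse on operating cost (59 vs 21).
No option dominates P4.

none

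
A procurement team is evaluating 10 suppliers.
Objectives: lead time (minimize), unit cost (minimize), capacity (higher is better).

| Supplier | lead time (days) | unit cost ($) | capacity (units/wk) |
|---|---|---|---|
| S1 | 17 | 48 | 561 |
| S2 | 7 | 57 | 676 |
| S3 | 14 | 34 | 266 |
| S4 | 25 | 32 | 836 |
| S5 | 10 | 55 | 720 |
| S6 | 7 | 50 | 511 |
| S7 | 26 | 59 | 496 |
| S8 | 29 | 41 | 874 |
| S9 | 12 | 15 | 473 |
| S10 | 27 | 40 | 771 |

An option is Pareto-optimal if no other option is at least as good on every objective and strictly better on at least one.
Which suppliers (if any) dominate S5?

none

S1: worse on lead time (17 vs 10).
S2: worse on unit cost (57 vs 55).
S3: worse on lead time (14 vs 10).
S4: worse on lead time (25 vs 10).
S6: worse on capacity (511 vs 720).
S7: worse on lead time (26 vs 10).
S8: worse on lead time (29 vs 10).
S9: worse on lead time (12 vs 10).
S10: worse on lead time (27 vs 10).
No option dominates S5.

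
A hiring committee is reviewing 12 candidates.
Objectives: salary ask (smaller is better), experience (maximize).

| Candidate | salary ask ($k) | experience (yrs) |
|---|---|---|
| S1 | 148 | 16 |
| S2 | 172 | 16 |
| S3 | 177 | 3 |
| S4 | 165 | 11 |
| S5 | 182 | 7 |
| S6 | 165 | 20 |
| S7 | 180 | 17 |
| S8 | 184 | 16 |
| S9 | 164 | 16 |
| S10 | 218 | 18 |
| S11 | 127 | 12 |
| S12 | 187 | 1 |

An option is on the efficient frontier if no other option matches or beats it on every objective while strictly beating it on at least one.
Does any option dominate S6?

No

S1: worse on experience (16 vs 20).
S2: worse on salary ask (172 vs 165).
S3: worse on salary ask (177 vs 165).
S4: worse on experience (11 vs 20).
S5: worse on salary ask (182 vs 165).
S7: worse on salary ask (180 vs 165).
S8: worse on salary ask (184 vs 165).
S9: worse on experience (16 vs 20).
S10: worse on salary ask (218 vs 165).
S11: worse on experience (12 vs 20).
S12: worse on salary ask (187 vs 165).
No option is at least as good as S6 on every objective and strictly better on one.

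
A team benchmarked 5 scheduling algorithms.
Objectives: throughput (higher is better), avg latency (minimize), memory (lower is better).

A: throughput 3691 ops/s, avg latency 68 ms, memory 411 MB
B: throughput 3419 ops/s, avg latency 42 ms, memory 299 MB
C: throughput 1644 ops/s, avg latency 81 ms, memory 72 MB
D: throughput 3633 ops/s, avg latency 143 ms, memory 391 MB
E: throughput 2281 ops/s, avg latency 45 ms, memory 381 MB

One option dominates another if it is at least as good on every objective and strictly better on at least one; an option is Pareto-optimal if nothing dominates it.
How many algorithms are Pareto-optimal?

A: not dominated (best throughput).
B: not dominated (best avg latency).
C: not dominated (best memory).
D: not dominated.
E: dominated by B (throughput 3419≥2281, avg latency 42≤45, memory 299≤381).
Pareto-optimal: A, B, C, D → 4.

4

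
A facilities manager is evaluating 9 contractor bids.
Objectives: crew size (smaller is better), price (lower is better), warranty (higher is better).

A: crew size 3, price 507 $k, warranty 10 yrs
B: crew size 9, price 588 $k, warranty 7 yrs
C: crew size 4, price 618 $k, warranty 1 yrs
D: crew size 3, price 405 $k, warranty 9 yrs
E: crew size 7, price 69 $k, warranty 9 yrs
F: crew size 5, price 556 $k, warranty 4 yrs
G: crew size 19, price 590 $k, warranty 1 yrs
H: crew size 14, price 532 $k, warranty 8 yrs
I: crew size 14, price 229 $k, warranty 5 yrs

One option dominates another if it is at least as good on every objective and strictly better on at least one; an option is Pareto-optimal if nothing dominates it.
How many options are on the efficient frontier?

A: not dominated (best warranty).
B: dominated by A (crew size 3≤9, price 507≤588, warranty 10≥7).
C: dominated by A (crew size 3≤4, price 507≤618, warranty 10≥1).
D: not dominated.
E: not dominated (best price).
F: dominated by A (crew size 3≤5, price 507≤556, warranty 10≥4).
G: dominated by A (crew size 3≤19, price 507≤590, warranty 10≥1).
H: dominated by A (crew size 3≤14, price 507≤532, warranty 10≥8).
I: dominated by E (crew size 7≤14, price 69≤229, warranty 9≥5).
Pareto-optimal: A, D, E → 3.

3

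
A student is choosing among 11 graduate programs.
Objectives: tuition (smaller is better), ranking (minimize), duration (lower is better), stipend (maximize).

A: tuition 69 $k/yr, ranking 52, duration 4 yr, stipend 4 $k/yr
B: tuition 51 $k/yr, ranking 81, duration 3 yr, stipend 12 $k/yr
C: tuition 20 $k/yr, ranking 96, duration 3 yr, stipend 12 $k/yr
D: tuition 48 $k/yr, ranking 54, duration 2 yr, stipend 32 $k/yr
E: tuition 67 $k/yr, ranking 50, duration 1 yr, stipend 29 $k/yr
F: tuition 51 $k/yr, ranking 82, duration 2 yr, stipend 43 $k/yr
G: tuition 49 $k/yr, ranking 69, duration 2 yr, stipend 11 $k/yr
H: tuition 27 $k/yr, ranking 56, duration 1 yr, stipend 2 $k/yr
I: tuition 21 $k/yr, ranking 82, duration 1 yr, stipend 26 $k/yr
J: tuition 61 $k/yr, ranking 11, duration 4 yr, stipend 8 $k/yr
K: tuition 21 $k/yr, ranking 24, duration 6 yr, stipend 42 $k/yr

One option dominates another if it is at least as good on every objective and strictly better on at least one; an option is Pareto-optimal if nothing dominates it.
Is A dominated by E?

Yes

E vs A: tuition 67≤69, ranking 50≤52, duration 1≤4, stipend 29≥4 — E is at least as good on every objective with at least one strict improvement.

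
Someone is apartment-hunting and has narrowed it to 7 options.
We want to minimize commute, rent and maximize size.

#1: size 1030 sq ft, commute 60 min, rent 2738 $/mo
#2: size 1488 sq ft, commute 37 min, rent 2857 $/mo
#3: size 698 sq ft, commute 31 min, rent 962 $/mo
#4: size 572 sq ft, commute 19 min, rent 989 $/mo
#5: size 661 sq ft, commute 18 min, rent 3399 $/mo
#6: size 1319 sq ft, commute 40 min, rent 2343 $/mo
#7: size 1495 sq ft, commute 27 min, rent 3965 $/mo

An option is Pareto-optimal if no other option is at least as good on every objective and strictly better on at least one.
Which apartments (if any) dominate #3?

#1: worse on commute (60 vs 31).
#2: worse on commute (37 vs 31).
#4: worse on size (572 vs 698).
#5: worse on size (661 vs 698).
#6: worse on commute (40 vs 31).
#7: worse on rent (3965 vs 962).
No option dominates #3.

none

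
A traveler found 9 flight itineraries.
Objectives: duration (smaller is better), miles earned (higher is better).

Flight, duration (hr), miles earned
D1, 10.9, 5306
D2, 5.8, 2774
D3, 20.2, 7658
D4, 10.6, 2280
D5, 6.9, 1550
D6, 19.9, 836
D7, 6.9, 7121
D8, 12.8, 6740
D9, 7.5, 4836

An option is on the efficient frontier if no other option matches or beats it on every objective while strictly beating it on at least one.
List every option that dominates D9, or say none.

D7

D7: duration 6.9≤7.5, miles earned 7121≥4836 — dominates D9.
Others (D1, D2, D3, D4, D5, D6, D8) are each worse than D9 on at least one objective.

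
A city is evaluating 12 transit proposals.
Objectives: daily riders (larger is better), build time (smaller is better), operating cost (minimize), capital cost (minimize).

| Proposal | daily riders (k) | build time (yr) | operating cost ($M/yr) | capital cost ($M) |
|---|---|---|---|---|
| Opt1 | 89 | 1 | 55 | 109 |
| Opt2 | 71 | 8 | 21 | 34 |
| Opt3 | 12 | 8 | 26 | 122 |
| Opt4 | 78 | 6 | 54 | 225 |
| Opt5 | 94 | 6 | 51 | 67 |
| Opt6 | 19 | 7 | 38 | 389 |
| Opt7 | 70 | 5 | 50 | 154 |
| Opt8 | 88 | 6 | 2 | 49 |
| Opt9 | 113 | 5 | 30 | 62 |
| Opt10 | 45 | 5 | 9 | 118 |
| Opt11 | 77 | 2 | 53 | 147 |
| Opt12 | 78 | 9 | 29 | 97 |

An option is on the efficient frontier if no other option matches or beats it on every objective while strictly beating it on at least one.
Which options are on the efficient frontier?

Opt1: not dominated (best build time).
Opt2: not dominated (best capital cost).
Opt3: dominated by Opt2 (daily riders 71≥12, build time 8≤8, operating cost 21≤26, capital cost 34≤122).
Opt4: dominated by Opt5 (daily riders 94≥78, build time 6≤6, operating cost 51≤54, capital cost 67≤225).
Opt5: dominated by Opt9 (daily riders 113≥94, build time 5≤6, operating cost 30≤51, capital cost 62≤67).
Opt6: dominated by Opt8 (daily riders 88≥19, build time 6≤7, operating cost 2≤38, capital cost 49≤389).
Opt7: dominated by Opt9 (daily riders 113≥70, build time 5≤5, operating cost 30≤50, capital cost 62≤154).
Opt8: not dominated (best operating cost).
Opt9: not dominated (best daily riders).
Opt10: not dominated.
Opt11: not dominated.
Opt12: dominated by Opt8 (daily riders 88≥78, build time 6≤9, operating cost 2≤29, capital cost 49≤97).

Opt1, Opt2, Opt8, Opt9, Opt10, Opt11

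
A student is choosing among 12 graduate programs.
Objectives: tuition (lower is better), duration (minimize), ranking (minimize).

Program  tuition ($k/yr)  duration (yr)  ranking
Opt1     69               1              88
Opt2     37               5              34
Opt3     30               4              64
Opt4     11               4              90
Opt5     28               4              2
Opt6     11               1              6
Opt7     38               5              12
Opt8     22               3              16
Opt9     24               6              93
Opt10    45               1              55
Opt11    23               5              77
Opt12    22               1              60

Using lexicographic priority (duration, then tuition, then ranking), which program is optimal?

Opt6

First minimize duration: best is 1, kept {Opt1, Opt6, Opt10, Opt12}.
Then minimize tuition: best is 11, kept {Opt6}.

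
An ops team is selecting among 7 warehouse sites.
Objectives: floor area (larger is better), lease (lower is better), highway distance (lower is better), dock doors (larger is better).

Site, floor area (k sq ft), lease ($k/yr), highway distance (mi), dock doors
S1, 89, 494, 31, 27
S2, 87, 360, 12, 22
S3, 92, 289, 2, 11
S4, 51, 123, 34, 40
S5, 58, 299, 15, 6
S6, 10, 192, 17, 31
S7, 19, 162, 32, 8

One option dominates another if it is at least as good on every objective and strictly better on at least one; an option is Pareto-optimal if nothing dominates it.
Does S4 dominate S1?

No

S4 vs S1: S4 is worse on floor area (51 vs 89), so it does not dominate S1.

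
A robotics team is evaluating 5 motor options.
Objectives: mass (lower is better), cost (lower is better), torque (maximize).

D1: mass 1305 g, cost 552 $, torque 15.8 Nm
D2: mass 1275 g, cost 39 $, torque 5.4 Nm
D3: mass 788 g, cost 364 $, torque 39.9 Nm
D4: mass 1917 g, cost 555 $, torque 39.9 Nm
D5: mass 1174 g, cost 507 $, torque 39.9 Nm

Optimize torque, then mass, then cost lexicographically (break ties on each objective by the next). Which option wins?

First maximize torque: best is 39.9, kept {D3, D4, D5}.
Then minimize mass: best is 788, kept {D3}.

D3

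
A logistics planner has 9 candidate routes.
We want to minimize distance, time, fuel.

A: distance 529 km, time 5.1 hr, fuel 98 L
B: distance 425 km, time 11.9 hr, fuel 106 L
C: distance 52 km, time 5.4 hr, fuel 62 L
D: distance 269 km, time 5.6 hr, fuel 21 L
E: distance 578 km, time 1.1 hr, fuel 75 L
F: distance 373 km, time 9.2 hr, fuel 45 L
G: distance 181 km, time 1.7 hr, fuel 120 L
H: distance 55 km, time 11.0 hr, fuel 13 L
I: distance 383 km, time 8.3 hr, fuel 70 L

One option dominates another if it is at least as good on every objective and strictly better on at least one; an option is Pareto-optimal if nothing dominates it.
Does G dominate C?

G vs C: G is worse on distance (181 vs 52), so it does not dominate C.

No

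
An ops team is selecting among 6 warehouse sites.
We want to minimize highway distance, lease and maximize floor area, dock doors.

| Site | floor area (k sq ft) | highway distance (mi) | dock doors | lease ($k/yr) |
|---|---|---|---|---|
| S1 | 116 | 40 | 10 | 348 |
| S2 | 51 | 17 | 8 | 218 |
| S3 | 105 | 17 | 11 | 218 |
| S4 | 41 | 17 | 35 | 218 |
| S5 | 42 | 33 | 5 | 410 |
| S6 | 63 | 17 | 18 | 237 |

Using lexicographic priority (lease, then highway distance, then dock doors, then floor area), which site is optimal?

S4

First minimize lease: best is 218, kept {S2, S3, S4}.
Then minimize highway distance: best is 17, kept {S2, S3, S4}.
Then maximize dock doors: best is 35, kept {S4}.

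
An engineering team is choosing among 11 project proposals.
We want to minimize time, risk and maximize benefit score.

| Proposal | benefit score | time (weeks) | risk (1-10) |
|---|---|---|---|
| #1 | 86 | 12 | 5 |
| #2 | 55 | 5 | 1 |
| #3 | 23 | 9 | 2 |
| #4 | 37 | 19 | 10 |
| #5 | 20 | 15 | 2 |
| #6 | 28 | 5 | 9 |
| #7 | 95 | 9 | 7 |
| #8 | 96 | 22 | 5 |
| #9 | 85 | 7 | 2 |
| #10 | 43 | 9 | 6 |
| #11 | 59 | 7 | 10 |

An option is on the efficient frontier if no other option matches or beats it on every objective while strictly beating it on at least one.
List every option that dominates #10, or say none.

#2, #9

#2: benefit score 55≥43, time 5≤9, risk 1≤6 — dominates #10.
#9: benefit score 85≥43, time 7≤9, risk 2≤6 — dominates #10.
Others (#1, #3, #4, #5, #6, #7, #8, #11) are each worse than #10 on at least one objective.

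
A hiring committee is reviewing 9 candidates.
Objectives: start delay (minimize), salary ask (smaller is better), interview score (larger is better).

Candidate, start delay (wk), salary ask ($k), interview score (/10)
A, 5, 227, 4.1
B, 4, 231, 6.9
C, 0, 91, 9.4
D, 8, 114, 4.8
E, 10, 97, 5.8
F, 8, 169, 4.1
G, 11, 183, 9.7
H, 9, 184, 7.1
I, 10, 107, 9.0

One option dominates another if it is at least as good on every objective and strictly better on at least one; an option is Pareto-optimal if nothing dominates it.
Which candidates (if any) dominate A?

C: start delay 0≤5, salary ask 91≤227, interview score 9.4≥4.1 — dominates A.
Others (B, D, E, F, G, H, I) are each worse than A on at least one objective.

C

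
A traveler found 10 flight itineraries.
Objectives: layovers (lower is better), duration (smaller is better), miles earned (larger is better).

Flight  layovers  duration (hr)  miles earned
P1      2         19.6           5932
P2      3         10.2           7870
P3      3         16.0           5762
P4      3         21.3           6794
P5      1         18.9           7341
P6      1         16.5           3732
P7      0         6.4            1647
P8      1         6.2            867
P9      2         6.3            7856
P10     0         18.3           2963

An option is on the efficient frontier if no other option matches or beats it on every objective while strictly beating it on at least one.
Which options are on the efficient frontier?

P1: dominated by P5 (layovers 1≤2, duration 18.9≤19.6, miles earned 7341≥5932).
P2: not dominated (best miles earned).
P3: dominated by P2 (layovers 3≤3, duration 10.2≤16.0, miles earned 7870≥5762).
P4: dominated by P2 (layovers 3≤3, duration 10.2≤21.3, miles earned 7870≥6794).
P5: not dominated.
P6: not dominated.
P7: not dominated.
P8: not dominated (best duration).
P9: not dominated.
P10: not dominated.

P2, P5, P6, P7, P8, P9, P10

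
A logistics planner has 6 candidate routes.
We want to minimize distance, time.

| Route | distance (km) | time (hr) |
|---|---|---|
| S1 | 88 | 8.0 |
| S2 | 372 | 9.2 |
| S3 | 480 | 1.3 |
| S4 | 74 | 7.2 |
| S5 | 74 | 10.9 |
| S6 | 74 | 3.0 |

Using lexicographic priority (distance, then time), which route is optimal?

First minimize distance: best is 74, kept {S4, S5, S6}.
Then minimize time: best is 3.0, kept {S6}.

S6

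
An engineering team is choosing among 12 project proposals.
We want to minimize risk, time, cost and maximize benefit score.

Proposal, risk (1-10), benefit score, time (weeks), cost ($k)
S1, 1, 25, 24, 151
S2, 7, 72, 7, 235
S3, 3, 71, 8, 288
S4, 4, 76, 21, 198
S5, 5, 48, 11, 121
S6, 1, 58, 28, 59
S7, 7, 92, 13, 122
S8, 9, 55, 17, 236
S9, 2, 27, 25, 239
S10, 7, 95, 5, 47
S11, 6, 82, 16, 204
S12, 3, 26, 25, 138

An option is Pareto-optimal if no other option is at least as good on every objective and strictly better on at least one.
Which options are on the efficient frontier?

S1: not dominated.
S2: dominated by S10 (risk 7≤7, benefit score 95≥72, time 5≤7, cost 47≤235).
S3: not dominated.
S4: not dominated.
S5: not dominated.
S6: not dominated.
S7: dominated by S10 (risk 7≤7, benefit score 95≥92, time 5≤13, cost 47≤122).
S8: dominated by S2 (risk 7≤9, benefit score 72≥55, time 7≤17, cost 235≤236).
S9: not dominated.
S10: not dominated (best benefit score).
S11: not dominated.
S12: not dominated.

S1, S3, S4, S5, S6, S9, S10, S11, S12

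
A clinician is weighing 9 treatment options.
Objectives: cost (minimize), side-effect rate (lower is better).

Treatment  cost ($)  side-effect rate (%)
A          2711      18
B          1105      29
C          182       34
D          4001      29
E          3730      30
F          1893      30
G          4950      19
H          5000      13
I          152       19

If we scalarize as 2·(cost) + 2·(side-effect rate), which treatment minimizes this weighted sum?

A: 2·2711 + 2·18 = 5458
B: 2·1105 + 2·29 = 2268
C: 2·182 + 2·34 = 432
D: 2·4001 + 2·29 = 8060
E: 2·3730 + 2·30 = 7520
F: 2·1893 + 2·30 = 3846
G: 2·4950 + 2·19 = 9938
H: 2·5000 + 2·13 = 10026
I: 2·152 + 2·19 = 342
Lowest: I at 342.

I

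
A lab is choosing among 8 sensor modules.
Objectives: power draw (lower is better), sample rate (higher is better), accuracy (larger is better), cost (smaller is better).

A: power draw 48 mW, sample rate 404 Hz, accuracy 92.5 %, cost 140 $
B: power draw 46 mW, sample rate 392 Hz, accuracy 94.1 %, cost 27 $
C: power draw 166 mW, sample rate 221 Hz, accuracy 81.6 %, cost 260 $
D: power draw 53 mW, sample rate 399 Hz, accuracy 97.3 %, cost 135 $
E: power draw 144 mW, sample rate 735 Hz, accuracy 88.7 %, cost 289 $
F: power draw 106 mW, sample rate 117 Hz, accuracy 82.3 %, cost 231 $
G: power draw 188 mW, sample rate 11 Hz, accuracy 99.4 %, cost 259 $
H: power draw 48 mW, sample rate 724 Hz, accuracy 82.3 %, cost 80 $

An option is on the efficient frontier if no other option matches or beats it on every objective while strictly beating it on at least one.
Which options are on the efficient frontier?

A: not dominated.
B: not dominated (best power draw).
C: dominated by A (power draw 48≤166, sample rate 404≥221, accuracy 92.5≥81.6, cost 140≤260).
D: not dominated.
E: not dominated (best sample rate).
F: dominated by A (power draw 48≤106, sample rate 404≥117, accuracy 92.5≥82.3, cost 140≤231).
G: not dominated (best accuracy).
H: not dominated.

A, B, D, E, G, H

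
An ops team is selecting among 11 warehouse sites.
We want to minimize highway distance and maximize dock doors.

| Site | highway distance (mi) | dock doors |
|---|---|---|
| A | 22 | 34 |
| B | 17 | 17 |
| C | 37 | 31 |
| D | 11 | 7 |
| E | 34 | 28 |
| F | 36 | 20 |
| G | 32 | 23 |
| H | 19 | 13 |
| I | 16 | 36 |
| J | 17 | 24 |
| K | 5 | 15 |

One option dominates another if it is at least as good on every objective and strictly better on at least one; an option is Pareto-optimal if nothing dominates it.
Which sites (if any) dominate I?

A: worse on highway distance (22 vs 16).
B: worse on highway distance (17 vs 16).
C: worse on highway distance (37 vs 16).
D: worse on dock doors (7 vs 36).
E: worse on highway distance (34 vs 16).
F: worse on highway distance (36 vs 16).
G: worse on highway distance (32 vs 16).
H: worse on highway distance (19 vs 16).
J: worse on highway distance (17 vs 16).
K: worse on dock doors (15 vs 36).
No option dominates I.

none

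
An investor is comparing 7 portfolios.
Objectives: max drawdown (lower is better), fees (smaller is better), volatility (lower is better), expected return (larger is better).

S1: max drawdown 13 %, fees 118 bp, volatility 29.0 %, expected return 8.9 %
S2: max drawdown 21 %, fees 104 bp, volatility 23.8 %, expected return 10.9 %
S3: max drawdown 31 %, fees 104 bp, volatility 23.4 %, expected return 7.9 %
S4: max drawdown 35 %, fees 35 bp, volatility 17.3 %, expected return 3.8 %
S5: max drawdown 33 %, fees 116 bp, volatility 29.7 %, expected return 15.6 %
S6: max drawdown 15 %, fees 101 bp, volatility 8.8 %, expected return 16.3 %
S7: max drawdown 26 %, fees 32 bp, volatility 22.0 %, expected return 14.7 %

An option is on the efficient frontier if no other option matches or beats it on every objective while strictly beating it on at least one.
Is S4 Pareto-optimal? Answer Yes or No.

Yes

S1: worse on fees (118 vs 35).
S2: worse on fees (104 vs 35).
S3: worse on fees (104 vs 35).
S5: worse on fees (116 vs 35).
S6: worse on fees (101 vs 35).
S7: worse on volatility (22.0 vs 17.3).
No option is at least as good as S4 on every objective and strictly better on one.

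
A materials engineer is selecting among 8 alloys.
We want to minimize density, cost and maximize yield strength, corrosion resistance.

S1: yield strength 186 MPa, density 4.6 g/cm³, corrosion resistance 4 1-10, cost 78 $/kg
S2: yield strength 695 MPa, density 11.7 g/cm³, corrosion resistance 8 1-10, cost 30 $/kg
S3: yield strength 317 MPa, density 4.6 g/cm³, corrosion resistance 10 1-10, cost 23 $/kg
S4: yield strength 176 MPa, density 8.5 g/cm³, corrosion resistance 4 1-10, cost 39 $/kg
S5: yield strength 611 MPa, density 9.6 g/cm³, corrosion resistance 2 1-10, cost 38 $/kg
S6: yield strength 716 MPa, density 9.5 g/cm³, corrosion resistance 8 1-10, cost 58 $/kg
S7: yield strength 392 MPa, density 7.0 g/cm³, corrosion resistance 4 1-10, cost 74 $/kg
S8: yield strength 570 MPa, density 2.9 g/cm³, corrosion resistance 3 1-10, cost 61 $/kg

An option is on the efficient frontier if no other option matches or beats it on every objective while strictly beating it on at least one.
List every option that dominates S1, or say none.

S3: yield strength 317≥186, density 4.6≤4.6, corrosion resistance 10≥4, cost 23≤78 — dominates S1.
Others (S2, S4, S5, S6, S7, S8) are each worse than S1 on at least one objective.

S3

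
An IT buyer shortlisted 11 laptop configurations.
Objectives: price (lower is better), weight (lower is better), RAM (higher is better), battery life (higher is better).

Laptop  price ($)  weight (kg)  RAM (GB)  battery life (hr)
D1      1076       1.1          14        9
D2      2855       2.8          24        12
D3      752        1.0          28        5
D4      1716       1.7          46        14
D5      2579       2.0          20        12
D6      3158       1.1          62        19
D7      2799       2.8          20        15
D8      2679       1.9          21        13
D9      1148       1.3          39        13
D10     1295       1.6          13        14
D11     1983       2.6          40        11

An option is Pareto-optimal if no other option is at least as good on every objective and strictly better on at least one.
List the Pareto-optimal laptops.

D1, D3, D4, D6, D7, D9, D10

D1: not dominated.
D2: dominated by D4 (price 1716≤2855, weight 1.7≤2.8, RAM 46≥24, battery life 14≥12).
D3: not dominated (best price).
D4: not dominated.
D5: dominated by D4 (price 1716≤2579, weight 1.7≤2.0, RAM 46≥20, battery life 14≥12).
D6: not dominated (best RAM).
D7: not dominated.
D8: dominated by D4 (price 1716≤2679, weight 1.7≤1.9, RAM 46≥21, battery life 14≥13).
D9: not dominated.
D10: not dominated.
D11: dominated by D4 (price 1716≤1983, weight 1.7≤2.6, RAM 46≥40, battery life 14≥11).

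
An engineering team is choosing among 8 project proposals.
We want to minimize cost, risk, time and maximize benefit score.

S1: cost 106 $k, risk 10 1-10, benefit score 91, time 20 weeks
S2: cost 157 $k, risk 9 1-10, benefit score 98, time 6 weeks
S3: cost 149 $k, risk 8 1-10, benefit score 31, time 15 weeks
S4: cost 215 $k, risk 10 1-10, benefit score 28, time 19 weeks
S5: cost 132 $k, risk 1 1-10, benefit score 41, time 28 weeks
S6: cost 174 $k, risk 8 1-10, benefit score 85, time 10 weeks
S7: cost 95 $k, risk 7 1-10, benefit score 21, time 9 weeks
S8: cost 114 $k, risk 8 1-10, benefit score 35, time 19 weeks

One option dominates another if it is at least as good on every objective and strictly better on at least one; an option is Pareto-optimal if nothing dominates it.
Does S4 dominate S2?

No

S4 vs S2: S4 is worse on cost (215 vs 157), so it does not dominate S2.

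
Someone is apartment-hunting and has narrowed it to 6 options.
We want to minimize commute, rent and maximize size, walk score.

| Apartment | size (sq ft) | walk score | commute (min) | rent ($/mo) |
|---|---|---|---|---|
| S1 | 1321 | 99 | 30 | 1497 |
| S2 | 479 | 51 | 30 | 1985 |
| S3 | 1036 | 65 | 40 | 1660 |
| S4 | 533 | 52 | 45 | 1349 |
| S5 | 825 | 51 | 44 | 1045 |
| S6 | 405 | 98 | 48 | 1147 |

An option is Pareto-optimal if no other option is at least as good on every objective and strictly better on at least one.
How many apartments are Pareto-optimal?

4

S1: not dominated (best size).
S2: dominated by S1 (size 1321≥479, walk score 99≥51, commute 30≤30, rent 1497≤1985).
S3: dominated by S1 (size 1321≥1036, walk score 99≥65, commute 30≤40, rent 1497≤1660).
S4: not dominated.
S5: not dominated (best rent).
S6: not dominated.
Pareto-optimal: S1, S4, S5, S6 → 4.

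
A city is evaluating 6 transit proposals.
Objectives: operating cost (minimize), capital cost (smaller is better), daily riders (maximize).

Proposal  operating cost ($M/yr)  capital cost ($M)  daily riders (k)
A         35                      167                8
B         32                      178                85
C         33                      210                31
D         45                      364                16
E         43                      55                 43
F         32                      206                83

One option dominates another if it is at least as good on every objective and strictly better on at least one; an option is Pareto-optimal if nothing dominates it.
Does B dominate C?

B vs C: operating cost 32≤33, capital cost 178≤210, daily riders 85≥31 — B is at least as good on every objective with at least one strict improvement.

Yes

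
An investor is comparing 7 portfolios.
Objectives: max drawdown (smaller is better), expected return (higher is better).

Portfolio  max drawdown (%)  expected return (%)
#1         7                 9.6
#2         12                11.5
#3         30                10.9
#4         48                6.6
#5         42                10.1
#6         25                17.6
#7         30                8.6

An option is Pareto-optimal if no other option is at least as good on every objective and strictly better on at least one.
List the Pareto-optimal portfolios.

#1, #2, #6

#1: not dominated (best max drawdown).
#2: not dominated.
#3: dominated by #2 (max drawdown 12≤30, expected return 11.5≥10.9).
#4: dominated by #1 (max drawdown 7≤48, expected return 9.6≥6.6).
#5: dominated by #2 (max drawdown 12≤42, expected return 11.5≥10.1).
#6: not dominated (best expected return).
#7: dominated by #1 (max drawdown 7≤30, expected return 9.6≥8.6).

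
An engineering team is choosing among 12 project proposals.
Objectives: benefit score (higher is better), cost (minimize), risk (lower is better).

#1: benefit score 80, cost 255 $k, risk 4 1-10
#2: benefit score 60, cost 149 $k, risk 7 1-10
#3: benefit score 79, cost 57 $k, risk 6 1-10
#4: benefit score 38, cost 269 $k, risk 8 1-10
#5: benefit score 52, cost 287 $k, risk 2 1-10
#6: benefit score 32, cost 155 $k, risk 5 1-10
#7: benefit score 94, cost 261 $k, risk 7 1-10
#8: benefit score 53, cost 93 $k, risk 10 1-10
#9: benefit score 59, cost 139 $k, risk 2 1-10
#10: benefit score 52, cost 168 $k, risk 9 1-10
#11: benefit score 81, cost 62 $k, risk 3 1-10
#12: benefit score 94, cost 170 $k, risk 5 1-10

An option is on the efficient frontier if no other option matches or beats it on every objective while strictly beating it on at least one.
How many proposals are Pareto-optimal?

#1: dominated by #11 (benefit score 81≥80, cost 62≤255, risk 3≤4).
#2: dominated by #3 (benefit score 79≥60, cost 57≤149, risk 6≤7).
#3: not dominated (best cost).
#4: dominated by #1 (benefit score 80≥38, cost 255≤269, risk 4≤8).
#5: dominated by #9 (benefit score 59≥52, cost 139≤287, risk 2≤2).
#6: dominated by #9 (benefit score 59≥32, cost 139≤155, risk 2≤5).
#7: dominated by #12 (benefit score 94≥94, cost 170≤261, risk 5≤7).
#8: dominated by #3 (benefit score 79≥53, cost 57≤93, risk 6≤10).
#9: not dominated.
#10: dominated by #2 (benefit score 60≥52, cost 149≤168, risk 7≤9).
#11: not dominated.
#12: not dominated.
Pareto-optimal: #3, #9, #11, #12 → 4.

4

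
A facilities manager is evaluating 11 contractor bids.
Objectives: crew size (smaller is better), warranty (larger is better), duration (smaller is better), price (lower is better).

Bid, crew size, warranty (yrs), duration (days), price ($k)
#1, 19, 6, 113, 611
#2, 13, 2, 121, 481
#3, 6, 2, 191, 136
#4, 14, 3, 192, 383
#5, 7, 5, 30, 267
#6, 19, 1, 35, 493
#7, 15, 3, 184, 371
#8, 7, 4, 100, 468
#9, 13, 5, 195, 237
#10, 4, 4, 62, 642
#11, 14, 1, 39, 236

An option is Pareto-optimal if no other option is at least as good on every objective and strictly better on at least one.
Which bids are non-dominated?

#1: not dominated (best warranty).
#2: dominated by #5 (crew size 7≤13, warranty 5≥2, duration 30≤121, price 267≤481).
#3: not dominated (best price).
#4: dominated by #5 (crew size 7≤14, warranty 5≥3, duration 30≤192, price 267≤383).
#5: not dominated (best duration).
#6: dominated by #5 (crew size 7≤19, warranty 5≥1, duration 30≤35, price 267≤493).
#7: dominated by #5 (crew size 7≤15, warranty 5≥3, duration 30≤184, price 267≤371).
#8: dominated by #5 (crew size 7≤7, warranty 5≥4, duration 30≤100, price 267≤468).
#9: not dominated.
#10: not dominated (best crew size).
#11: not dominated.

#1, #3, #5, #9, #10, #11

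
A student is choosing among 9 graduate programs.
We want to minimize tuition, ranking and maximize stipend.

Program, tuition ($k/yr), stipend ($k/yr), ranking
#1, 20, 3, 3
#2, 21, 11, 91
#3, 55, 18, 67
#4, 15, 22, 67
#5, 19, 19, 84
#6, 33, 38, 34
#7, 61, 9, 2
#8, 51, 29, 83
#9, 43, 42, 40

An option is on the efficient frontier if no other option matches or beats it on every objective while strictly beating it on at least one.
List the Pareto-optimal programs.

#1: not dominated.
#2: dominated by #4 (tuition 15≤21, stipend 22≥11, ranking 67≤91).
#3: dominated by #4 (tuition 15≤55, stipend 22≥18, ranking 67≤67).
#4: not dominated (best tuition).
#5: dominated by #4 (tuition 15≤19, stipend 22≥19, ranking 67≤84).
#6: not dominated.
#7: not dominated (best ranking).
#8: dominated by #6 (tuition 33≤51, stipend 38≥29, ranking 34≤83).
#9: not dominated (best stipend).

#1, #4, #6, #7, #9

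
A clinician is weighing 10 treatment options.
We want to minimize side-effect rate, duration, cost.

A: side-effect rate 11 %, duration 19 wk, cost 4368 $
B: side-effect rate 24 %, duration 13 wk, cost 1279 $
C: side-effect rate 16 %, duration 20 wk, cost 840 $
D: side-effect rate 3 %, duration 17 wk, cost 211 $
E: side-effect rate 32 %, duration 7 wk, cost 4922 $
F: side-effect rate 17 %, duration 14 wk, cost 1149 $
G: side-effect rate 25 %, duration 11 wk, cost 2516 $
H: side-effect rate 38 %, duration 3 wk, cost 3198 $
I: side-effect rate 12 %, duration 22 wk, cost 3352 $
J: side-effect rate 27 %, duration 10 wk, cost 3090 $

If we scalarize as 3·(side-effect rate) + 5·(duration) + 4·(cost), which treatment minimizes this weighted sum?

A: 3·11 + 5·19 + 4·4368 = 17600
B: 3·24 + 5·13 + 4·1279 = 5253
C: 3·16 + 5·20 + 4·840 = 3508
D: 3·3 + 5·17 + 4·211 = 938
E: 3·32 + 5·7 + 4·4922 = 19819
F: 3·17 + 5·14 + 4·1149 = 4717
G: 3·25 + 5·11 + 4·2516 = 10194
H: 3·38 + 5·3 + 4·3198 = 12921
I: 3·12 + 5·22 + 4·3352 = 13554
J: 3·27 + 5·10 + 4·3090 = 12491
Lowest: D at 938.

D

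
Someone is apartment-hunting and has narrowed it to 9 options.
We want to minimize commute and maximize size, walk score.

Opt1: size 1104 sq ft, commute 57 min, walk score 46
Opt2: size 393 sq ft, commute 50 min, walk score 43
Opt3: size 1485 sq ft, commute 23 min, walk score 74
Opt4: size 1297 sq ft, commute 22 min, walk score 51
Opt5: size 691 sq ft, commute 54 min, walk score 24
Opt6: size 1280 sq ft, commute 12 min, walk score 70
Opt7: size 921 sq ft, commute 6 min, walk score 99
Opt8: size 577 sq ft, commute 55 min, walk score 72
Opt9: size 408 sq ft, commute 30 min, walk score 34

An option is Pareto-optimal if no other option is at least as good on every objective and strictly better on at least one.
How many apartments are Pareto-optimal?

Opt1: dominated by Opt3 (size 1485≥1104, commute 23≤57, walk score 74≥46).
Opt2: dominated by Opt3 (size 1485≥393, commute 23≤50, walk score 74≥43).
Opt3: not dominated (best size).
Opt4: not dominated.
Opt5: dominated by Opt3 (size 1485≥691, commute 23≤54, walk score 74≥24).
Opt6: not dominated.
Opt7: not dominated (best commute).
Opt8: dominated by Opt3 (size 1485≥577, commute 23≤55, walk score 74≥72).
Opt9: dominated by Opt3 (size 1485≥408, commute 23≤30, walk score 74≥34).
Pareto-optimal: Opt3, Opt4, Opt6, Opt7 → 4.

4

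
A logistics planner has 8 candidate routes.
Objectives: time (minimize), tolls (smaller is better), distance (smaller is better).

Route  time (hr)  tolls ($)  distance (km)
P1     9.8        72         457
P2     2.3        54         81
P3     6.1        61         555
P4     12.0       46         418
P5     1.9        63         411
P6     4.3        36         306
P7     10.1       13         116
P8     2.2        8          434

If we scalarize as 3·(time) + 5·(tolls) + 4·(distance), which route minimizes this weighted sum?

P1: 3·9.8 + 5·72 + 4·457 = 2217.4
P2: 3·2.3 + 5·54 + 4·81 = 600.9
P3: 3·6.1 + 5·61 + 4·555 = 2543.3
P4: 3·12.0 + 5·46 + 4·418 = 1938.0
P5: 3·1.9 + 5·63 + 4·411 = 1964.7
P6: 3·4.3 + 5·36 + 4·306 = 1416.9
P7: 3·10.1 + 5·13 + 4·116 = 559.3
P8: 3·2.2 + 5·8 + 4·434 = 1782.6
Lowest: P7 at 559.3.

P7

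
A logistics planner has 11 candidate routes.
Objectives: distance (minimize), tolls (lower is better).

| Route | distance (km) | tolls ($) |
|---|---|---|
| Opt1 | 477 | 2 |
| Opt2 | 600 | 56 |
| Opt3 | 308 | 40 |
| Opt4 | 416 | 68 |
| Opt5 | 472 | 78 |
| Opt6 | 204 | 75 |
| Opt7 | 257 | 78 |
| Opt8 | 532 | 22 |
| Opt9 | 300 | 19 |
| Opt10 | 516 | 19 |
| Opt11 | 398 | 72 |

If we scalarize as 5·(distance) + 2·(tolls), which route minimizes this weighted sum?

Opt1: 5·477 + 2·2 = 2389
Opt2: 5·600 + 2·56 = 3112
Opt3: 5·308 + 2·40 = 1620
Opt4: 5·416 + 2·68 = 2216
Opt5: 5·472 + 2·78 = 2516
Opt6: 5·204 + 2·75 = 1170
Opt7: 5·257 + 2·78 = 1441
Opt8: 5·532 + 2·22 = 2704
Opt9: 5·300 + 2·19 = 1538
Opt10: 5·516 + 2·19 = 2618
Opt11: 5·398 + 2·72 = 2134
Lowest: Opt6 at 1170.

Opt6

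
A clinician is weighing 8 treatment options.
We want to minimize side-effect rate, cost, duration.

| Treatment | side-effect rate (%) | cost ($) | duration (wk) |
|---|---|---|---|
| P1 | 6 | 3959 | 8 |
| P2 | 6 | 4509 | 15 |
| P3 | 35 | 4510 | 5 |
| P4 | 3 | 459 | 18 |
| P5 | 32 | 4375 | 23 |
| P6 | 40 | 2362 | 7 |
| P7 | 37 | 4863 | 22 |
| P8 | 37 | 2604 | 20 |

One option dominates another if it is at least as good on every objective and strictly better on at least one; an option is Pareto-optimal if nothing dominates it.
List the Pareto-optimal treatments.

P1: not dominated.
P2: dominated by P1 (side-effect rate 6≤6, cost 3959≤4509, duration 8≤15).
P3: not dominated (best duration).
P4: not dominated (best side-effect rate).
P5: dominated by P1 (side-effect rate 6≤32, cost 3959≤4375, duration 8≤23).
P6: not dominated.
P7: dominated by P1 (side-effect rate 6≤37, cost 3959≤4863, duration 8≤22).
P8: dominated by P4 (side-effect rate 3≤37, cost 459≤2604, duration 18≤20).

P1, P3, P4, P6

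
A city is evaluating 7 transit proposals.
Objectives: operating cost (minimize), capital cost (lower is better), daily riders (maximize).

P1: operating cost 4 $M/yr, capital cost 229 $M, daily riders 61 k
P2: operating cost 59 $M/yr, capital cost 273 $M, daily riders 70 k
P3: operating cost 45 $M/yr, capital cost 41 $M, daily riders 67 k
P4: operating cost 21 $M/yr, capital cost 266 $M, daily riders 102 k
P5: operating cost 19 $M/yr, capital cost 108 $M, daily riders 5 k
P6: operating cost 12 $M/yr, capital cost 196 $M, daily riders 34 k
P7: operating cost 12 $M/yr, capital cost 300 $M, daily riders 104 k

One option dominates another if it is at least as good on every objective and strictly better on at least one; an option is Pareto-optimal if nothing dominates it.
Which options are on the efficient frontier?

P1, P3, P4, P5, P6, P7

P1: not dominated (best operating cost).
P2: dominated by P4 (operating cost 21≤59, capital cost 266≤273, daily riders 102≥70).
P3: not dominated (best capital cost).
P4: not dominated.
P5: not dominated.
P6: not dominated.
P7: not dominated (best daily riders).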